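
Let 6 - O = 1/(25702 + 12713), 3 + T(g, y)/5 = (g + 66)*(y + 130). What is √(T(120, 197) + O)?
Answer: √448765563296310/38415 ≈ 551.45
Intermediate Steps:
T(g, y) = -15 + 5*(66 + g)*(130 + y) (T(g, y) = -15 + 5*((g + 66)*(y + 130)) = -15 + 5*((66 + g)*(130 + y)) = -15 + 5*(66 + g)*(130 + y))
O = 230489/38415 (O = 6 - 1/(25702 + 12713) = 6 - 1/38415 = 230489/38415 ≈ 6.0000)
√(T(120, 197) + O) = √((42885 + 330*197 + 650*120 + 5*120*197) + 230489/38415) = √((42885 + 65010 + 78000 + 118200) + 230489/38415) = √(304095 + 230489/38415) = √(11682039914/38415) = √448765563296310/38415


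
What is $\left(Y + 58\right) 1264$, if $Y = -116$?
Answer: $-73312$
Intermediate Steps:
$\left(Y + 58\right) 1264 = \left(-116 + 58\right) 1264 = \left(-58\right) 1264 = -73312$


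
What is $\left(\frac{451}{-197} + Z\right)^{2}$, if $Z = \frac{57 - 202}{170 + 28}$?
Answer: $\frac{13891686769}{1521468036} \approx 9.1304$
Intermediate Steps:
$Z = - \frac{145}{198} \approx -0.73232$
$\left(\frac{451}{-197} + Z\right)^{2} = \left(\frac{451}{-197} - \frac{145}{198}\right)^{2} = \left(451 \left(- \frac{1}{197}\right) - \frac{145}{198}\right)^{2} = \left(- \frac{451}{197} - \frac{145}{198}\right)^{2} = \left(- \frac{117863}{39006}\right)^{2} = \frac{13891686769}{1521468036}$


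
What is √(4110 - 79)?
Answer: √4031 ≈ 63.490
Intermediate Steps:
√(4110 - 79) = √4031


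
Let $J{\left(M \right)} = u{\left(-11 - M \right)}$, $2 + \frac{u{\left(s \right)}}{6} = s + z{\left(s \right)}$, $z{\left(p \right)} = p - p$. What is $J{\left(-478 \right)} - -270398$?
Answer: $273188$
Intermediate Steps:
$z{\left(p \right)} = 0$
$u{\left(s \right)} = -12 + 6 s$ ($u{\left(s \right)} = -12 + 6 \left(s + 0\right) = -12 + 6 s$)
$J{\left(M \right)} = -78 - 6 M$ ($J{\left(M \right)} = -12 + 6 \left(-11 - M\right) = -12 - \left(66 + 6 M\right) = -78 - 6 M$)
$J{\left(-478 \right)} - -270398 = \left(-78 - -2868\right) - -270398 = \left(-78 + 2868\right) + 270398 = 2790 + 270398 = 273188$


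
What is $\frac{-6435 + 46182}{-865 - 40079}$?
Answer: $- \frac{13249}{13648} \approx -0.97077$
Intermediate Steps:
$\frac{-6435 + 46182}{-865 - 40079} = \frac{39747}{-40944} = 39747 \left(- \frac{1}{40944}\right) = - \frac{13249}{13648}$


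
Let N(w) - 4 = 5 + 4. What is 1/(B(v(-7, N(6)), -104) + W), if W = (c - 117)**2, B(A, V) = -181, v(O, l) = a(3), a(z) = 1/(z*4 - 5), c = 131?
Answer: 1/15 ≈ 0.066667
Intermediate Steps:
N(w) = 13 (N(w) = 4 + (5 + 4) = 4 + 9 = 13)
a(z) = 1/(-5 + 4*z) (a(z) = 1/(4*z - 5) = 1/(-5 + 4*z))
v(O, l) = 1/7 (v(O, l) = 1/(-5 + 4*3) = 1/(-5 + 12) = 1/7)
W = 196 (W = (131 - 117)**2 = 14**2 = 196)
1/(B(v(-7, N(6)), -104) + W) = 1/(-181 + 196) = 1/15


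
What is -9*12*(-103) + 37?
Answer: 11161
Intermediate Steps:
-9*12*(-103) + 37 = -108*(-103) + 37 = 11124 + 37 = 11161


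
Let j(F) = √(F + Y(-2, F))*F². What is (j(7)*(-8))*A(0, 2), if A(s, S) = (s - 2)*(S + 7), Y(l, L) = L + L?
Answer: 7056*√21 ≈ 32335.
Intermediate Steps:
Y(l, L) = 2*L
A(s, S) = (-2 + s)*(7 + S)
j(F) = √3*F^(5/2) (j(F) = √(F + 2*F)*F² = √(3*F)*F² = (√3*√F)*F² = √3*F^(5/2))
(j(7)*(-8))*A(0, 2) = ((√3*7^(5/2))*(-8))*(-14 - 2*2 + 7*0 + 2*0) = ((√3*(49*√7))*(-8))*(-14 - 4 + 0 + 0) = ((49*√21)*(-8))*(-18) = -392*√21*(-18) = 7056*√21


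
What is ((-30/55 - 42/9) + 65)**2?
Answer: 3892729/1089 ≈ 3574.6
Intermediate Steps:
((-30/55 - 42/9) + 65)**2 = ((-30*1/55 - 42*1/9) + 65)**2 = ((-6/11 - 14/3) + 65)**2 = (-172/33 + 65)**2 = (1973/33)**2 = 3892729/1089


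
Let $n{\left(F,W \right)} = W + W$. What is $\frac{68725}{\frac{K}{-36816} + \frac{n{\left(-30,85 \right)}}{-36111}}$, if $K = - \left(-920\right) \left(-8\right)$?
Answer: $\frac{126899049355}{360442} \approx 3.5207 \cdot 10^{5}$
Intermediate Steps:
$n{\left(F,W \right)} = 2 W$
$K = -7360$ ($K = \left(-1\right) 7360 = -7360$)
$\frac{68725}{\frac{K}{-36816} + \frac{n{\left(-30,85 \right)}}{-36111}} = \frac{68725}{- \frac{7360}{-36816} + \frac{2 \cdot 85}{-36111}} = \frac{68725}{\left(-7360\right) \left(- \frac{1}{36816}\right) + 170 \left(- \frac{1}{36111}\right)} = \frac{68725}{\frac{460}{2301} - \frac{170}{36111}} = \frac{68725}{\frac{1802210}{9232379}} = 68725 \cdot \frac{9232379}{1802210} = \frac{126899049355}{360442}$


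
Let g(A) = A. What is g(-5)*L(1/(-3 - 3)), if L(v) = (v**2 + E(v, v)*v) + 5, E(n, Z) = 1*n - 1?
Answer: -235/9 ≈ -26.111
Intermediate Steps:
E(n, Z) = -1 + n (E(n, Z) = n - 1 = -1 + n)
L(v) = 5 + v**2 + v*(-1 + v) (L(v) = (v**2 + (-1 + v)*v) + 5 = (v**2 + v*(-1 + v)) + 5 = 5 + v**2 + v*(-1 + v))
g(-5)*L(1/(-3 - 3)) = -5*(5 - 1/(-3 - 3) + 2*(1/(-3 - 3))**2) = -5*(5 - 1/(-6) + 2*(1/(-6))**2) = -5*(5 - 1*(-1/6) + 2*(-1/6)**2) = -5*(5 + 1/6 + 2*(1/36)) = -5*(5 + 1/6 + 1/18) = -5*47/9 = -235/9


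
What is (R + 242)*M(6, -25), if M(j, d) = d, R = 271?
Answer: -12825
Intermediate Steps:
(R + 242)*M(6, -25) = (271 + 242)*(-25) = 513*(-25) = -12825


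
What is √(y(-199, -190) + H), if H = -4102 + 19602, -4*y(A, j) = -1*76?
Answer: √15519 ≈ 124.58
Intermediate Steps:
y(A, j) = 19 (y(A, j) = -(-1)*76/4 = -¼*(-76) = 19)
H = 15500
√(y(-199, -190) + H) = √(19 + 15500) = √15519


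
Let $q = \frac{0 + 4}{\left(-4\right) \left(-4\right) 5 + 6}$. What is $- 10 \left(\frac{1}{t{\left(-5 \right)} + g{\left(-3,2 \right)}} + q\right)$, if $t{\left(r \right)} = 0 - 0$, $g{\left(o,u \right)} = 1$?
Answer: $- \frac{450}{43} \approx -10.465$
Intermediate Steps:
$t{\left(r \right)} = 0$ ($t{\left(r \right)} = 0 + 0 = 0$)
$q = \frac{2}{43}$ ($q = \frac{4}{16 \cdot 5 + 6} = \frac{4}{80 + 6} = \frac{4}{86} = 4 \cdot \frac{1}{86} = \frac{2}{43} \approx 0.046512$)
$- 10 \left(\frac{1}{t{\left(-5 \right)} + g{\left(-3,2 \right)}} + q\right) = - 10 \left(\frac{1}{0 + 1} + \frac{2}{43}\right) = - 10 \left(1^{-1} + \frac{2}{43}\right) = - 10 \left(1 + \frac{2}{43}\right) = \left(-10\right) \frac{45}{43} = - \frac{450}{43}$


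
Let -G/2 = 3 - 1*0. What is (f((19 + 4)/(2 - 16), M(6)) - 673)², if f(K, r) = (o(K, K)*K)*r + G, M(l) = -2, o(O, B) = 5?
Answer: 21511044/49 ≈ 4.3900e+5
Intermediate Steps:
G = -6 (G = -2*(3 - 1*0) = -2*(3 + 0) = -2*3 = -6)
f(K, r) = -6 + 5*K*r (f(K, r) = (5*K)*r - 6 = 5*K*r - 6 = -6 + 5*K*r)
(f((19 + 4)/(2 - 16), M(6)) - 673)² = ((-6 + 5*((19 + 4)/(2 - 16))*(-2)) - 673)² = ((-6 + 5*(23/(-14))*(-2)) - 673)² = ((-6 + 5*(23*(-1/14))*(-2)) - 673)² = ((-6 + 5*(-23/14)*(-2)) - 673)² = ((-6 + 115/7) - 673)² = (73/7 - 673)² = (-4638/7)² = 21511044/49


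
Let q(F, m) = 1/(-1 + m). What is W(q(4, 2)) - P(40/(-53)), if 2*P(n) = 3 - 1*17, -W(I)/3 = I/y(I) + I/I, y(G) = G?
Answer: 1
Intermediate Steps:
W(I) = -6 (W(I) = -3*(I/I + I/I) = -3*(1 + 1) = -3*2 = -6)
P(n) = -7 (P(n) = (3 - 1*17)/2 = (3 - 17)/2 = (1/2)*(-14) = -7)
W(q(4, 2)) - P(40/(-53)) = -6 - 1*(-7) = -6 + 7 = 1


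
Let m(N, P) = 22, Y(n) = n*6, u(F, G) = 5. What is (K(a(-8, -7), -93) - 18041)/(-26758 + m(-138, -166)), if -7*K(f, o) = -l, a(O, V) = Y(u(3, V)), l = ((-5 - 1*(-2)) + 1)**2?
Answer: 126283/187152 ≈ 0.67476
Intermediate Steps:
l = 4 (l = ((-5 + 2) + 1)**2 = (-3 + 1)**2 = (-2)**2 = 4)
Y(n) = 6*n
a(O, V) = 30 (a(O, V) = 6*5 = 30)
K(f, o) = 4/7 (K(f, o) = -(-1)*4/7 = -1/7*(-4) = 4/7)
(K(a(-8, -7), -93) - 18041)/(-26758 + m(-138, -166)) = (4/7 - 18041)/(-26758 + 22) = -126283/7/(-26736) = -126283/7*(-1/26736) = 126283/187152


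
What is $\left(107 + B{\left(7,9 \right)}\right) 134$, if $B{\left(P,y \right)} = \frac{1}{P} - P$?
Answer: $\frac{93934}{7} \approx 13419.0$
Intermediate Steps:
$\left(107 + B{\left(7,9 \right)}\right) 134 = \left(107 + \left(\frac{1}{7} - 7\right)\right) 134 = \left(107 - \frac{48}{7}\right) 134 = \frac{701}{7} \cdot 134 = \frac{93934}{7}$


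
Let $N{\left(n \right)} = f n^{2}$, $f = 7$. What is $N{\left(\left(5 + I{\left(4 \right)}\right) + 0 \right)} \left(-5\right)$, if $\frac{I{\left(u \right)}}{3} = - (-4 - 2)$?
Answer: $-18515$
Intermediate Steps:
$I{\left(u \right)} = 18$ ($I{\left(u \right)} = 3 \left(- (-4 - 2)\right) = 3 \left(\left(-1\right) \left(-6\right)\right) = 3 \cdot 6 = 18$)
$N{\left(n \right)} = 7 n^{2}$
$N{\left(\left(5 + I{\left(4 \right)}\right) + 0 \right)} \left(-5\right) = 7 \left(\left(5 + 18\right) + 0\right)^{2} \left(-5\right) = 7 \left(23 + 0\right)^{2} \left(-5\right) = 7 \cdot 23^{2} \left(-5\right) = 7 \cdot 529 \left(-5\right) = 3703 \left(-5\right) = -18515$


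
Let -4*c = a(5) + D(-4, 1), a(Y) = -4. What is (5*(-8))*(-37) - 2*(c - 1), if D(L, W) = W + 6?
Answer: 2967/2 ≈ 1483.5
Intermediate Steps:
D(L, W) = 6 + W
c = -¾ (c = -(-4 + (6 + 1))/4 = -(-4 + 7)/4 = -¼*3 = -¾ ≈ -0.75000)
(5*(-8))*(-37) - 2*(c - 1) = (5*(-8))*(-37) - 2*(-¾ - 1) = -40*(-37) - 2*(-7/4) = 1480 + 7/2 = 2967/2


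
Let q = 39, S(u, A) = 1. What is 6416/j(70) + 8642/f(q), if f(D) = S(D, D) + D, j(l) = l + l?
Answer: 36663/140 ≈ 261.88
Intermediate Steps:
j(l) = 2*l
f(D) = 1 + D
6416/j(70) + 8642/f(q) = 6416/((2*70)) + 8642/(1 + 39) = 6416/140 + 8642/40 = 6416*(1/140) + 8642*(1/40) = 1604/35 + 4321/20 = 36663/140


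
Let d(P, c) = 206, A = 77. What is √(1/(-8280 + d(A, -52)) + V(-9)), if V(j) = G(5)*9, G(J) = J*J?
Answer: √14667624026/8074 ≈ 15.000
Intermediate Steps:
G(J) = J²
V(j) = 225 (V(j) = 5²*9 = 25*9 = 225)
√(1/(-8280 + d(A, -52)) + V(-9)) = √(1/(-8280 + 206) + 225) = √(1/(-8074) + 225) = √(-1/8074 + 225) = √(1816649/8074) = √14667624026/8074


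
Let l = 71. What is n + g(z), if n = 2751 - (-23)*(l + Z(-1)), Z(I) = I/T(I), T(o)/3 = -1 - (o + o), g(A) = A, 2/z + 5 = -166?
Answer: 748351/171 ≈ 4376.3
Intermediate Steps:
z = -2/171 (z = 2/(-5 - 166) = 2/(-171) = 2*(-1/171) = -2/171 ≈ -0.011696)
T(o) = -3 - 6*o (T(o) = 3*(-1 - (o + o)) = 3*(-1 - 2*o) = -3 - 6*o)
Z(I) = I/(-3 - 6*I)
n = 13129/3 (n = 2751 - (-23)*(71 - 1*(-1)/(3 + 6*(-1))) = 2751 - (-23)*(71 - 1*(-1)/(3 - 6)) = 2751 - (-23)*(71 - 1*(-1)/(-3)) = 2751 - (-23)*(71 - 1*(-1)*(-⅓)) = 2751 - (-23)*(71 - ⅓) = 2751 - (-23)*212/3 = 2751 - 1*(-4876/3) = 2751 + 4876/3 = 13129/3 ≈ 4376.3)
n + g(z) = 13129/3 - 2/171 = 748351/171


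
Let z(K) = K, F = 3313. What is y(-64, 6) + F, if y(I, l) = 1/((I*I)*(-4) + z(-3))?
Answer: 54290130/16387 ≈ 3313.0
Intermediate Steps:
y(I, l) = 1/(-3 - 4*I²) (y(I, l) = 1/((I*I)*(-4) - 3) = 1/(I²*(-4) - 3) = 1/(-4*I² - 3) = 1/(-3 - 4*I²))
y(-64, 6) + F = -1/(3 + 4*(-64)²) + 3313 = -1/(3 + 4*4096) + 3313 = -1/(3 + 16384) + 3313 = -1/16387 + 3313 = 54290130/16387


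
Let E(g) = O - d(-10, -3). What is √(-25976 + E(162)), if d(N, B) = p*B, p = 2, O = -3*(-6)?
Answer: 4*I*√1622 ≈ 161.1*I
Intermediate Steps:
O = 18
d(N, B) = 2*B
E(g) = 24 (E(g) = 18 - 2*(-3) = 18 - 1*(-6) = 18 + 6 = 24)
√(-25976 + E(162)) = √(-25976 + 24) = √(-25952) = 4*I*√1622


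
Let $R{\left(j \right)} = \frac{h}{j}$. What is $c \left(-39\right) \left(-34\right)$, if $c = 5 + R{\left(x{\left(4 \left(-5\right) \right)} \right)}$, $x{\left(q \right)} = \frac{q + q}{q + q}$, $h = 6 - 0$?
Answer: $14586$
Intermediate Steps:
$h = 6$ ($h = 6 + 0 = 6$)
$x{\left(q \right)} = 1$ ($x{\left(q \right)} = \frac{2 q}{2 q} = 2 q \frac{1}{2 q} = 1$)
$R{\left(j \right)} = \frac{6}{j}$
$c = 11$ ($c = 5 + \frac{6}{1} = 5 + 6 \cdot 1 = 5 + 6 = 11$)
$c \left(-39\right) \left(-34\right) = 11 \left(-39\right) \left(-34\right) = \left(-429\right) \left(-34\right) = 14586$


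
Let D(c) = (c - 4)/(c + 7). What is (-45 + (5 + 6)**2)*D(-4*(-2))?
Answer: 304/15 ≈ 20.267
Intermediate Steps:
D(c) = (-4 + c)/(7 + c)
(-45 + (5 + 6)**2)*D(-4*(-2)) = (-45 + (5 + 6)**2)*((-4 - 4*(-2))/(7 - 4*(-2))) = (-45 + 11**2)*((-4 + 8)/(7 + 8)) = (-45 + 121)*(4/15) = 76*((1/15)*4) = 76*(4/15) = 304/15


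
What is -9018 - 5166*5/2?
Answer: -21933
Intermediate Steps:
-9018 - 5166*5/2 = -9018 - 12915 = -21933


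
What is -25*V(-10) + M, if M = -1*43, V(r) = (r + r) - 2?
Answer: 507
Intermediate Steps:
V(r) = -2 + 2*r (V(r) = 2*r - 2 = -2 + 2*r)
M = -43
-25*V(-10) + M = -25*(-2 + 2*(-10)) - 43 = -25*(-2 - 20) - 43 = -25*(-22) - 43 = 550 - 43 = 507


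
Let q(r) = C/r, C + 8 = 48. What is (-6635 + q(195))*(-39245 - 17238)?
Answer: 14615371631/39 ≈ 3.7475e+8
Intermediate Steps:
C = 40 (C = -8 + 48 = 40)
q(r) = 40/r
(-6635 + q(195))*(-39245 - 17238) = (-6635 + 40/195)*(-39245 - 17238) = (-6635 + 40*(1/195))*(-56483) = (-6635 + 8/39)*(-56483) = -258757/39*(-56483) = 14615371631/39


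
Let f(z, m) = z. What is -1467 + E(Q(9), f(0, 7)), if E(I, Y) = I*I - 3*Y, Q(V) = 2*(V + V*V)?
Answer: 30933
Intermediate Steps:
Q(V) = 2*V + 2*V² (Q(V) = 2*(V + V²) = 2*V + 2*V²)
E(I, Y) = I² - 3*Y
-1467 + E(Q(9), f(0, 7)) = -1467 + ((2*9*(1 + 9))² - 3*0) = -1467 + ((2*9*10)² + 0) = -1467 + (180² + 0) = -1467 + (32400 + 0) = -1467 + 32400 = 30933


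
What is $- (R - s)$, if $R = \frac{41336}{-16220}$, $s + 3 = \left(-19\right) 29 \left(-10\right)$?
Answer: $\frac{22341219}{4055} \approx 5509.5$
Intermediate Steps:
$s = 5507$ ($s = -3 + \left(-19\right) 29 \left(-10\right) = -3 - -5510 = -3 + 5510 = 5507$)
$R = - \frac{10334}{4055}$ ($R = 41336 \left(- \frac{1}{16220}\right) = - \frac{10334}{4055} \approx -2.5485$)
$- (R - s) = - (- \frac{10334}{4055} - 5507) = \left(-1\right) \left(- \frac{22341219}{4055}\right) = \frac{22341219}{4055}$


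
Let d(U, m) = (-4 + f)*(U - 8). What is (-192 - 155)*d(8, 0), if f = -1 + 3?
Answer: 0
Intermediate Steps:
f = 2
d(U, m) = 16 - 2*U (d(U, m) = (-4 + 2)*(U - 8) = -2*(-8 + U) = 16 - 2*U)
(-192 - 155)*d(8, 0) = (-192 - 155)*(16 - 2*8) = -347*(16 - 16) = -347*0 = 0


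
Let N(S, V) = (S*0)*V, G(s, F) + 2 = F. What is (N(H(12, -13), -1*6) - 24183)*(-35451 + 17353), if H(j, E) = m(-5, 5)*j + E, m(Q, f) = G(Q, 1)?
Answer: 437663934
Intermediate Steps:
G(s, F) = -2 + F
m(Q, f) = -1 (m(Q, f) = -2 + 1 = -1)
H(j, E) = E - j (H(j, E) = -j + E = E - j)
N(S, V) = 0 (N(S, V) = 0*V = 0)
(N(H(12, -13), -1*6) - 24183)*(-35451 + 17353) = (0 - 24183)*(-35451 + 17353) = -24183*(-18098) = 437663934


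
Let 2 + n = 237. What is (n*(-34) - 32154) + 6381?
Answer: -33763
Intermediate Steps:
n = 235 (n = -2 + 237 = 235)
(n*(-34) - 32154) + 6381 = (235*(-34) - 32154) + 6381 = (-7990 - 32154) + 6381 = -40144 + 6381 = -33763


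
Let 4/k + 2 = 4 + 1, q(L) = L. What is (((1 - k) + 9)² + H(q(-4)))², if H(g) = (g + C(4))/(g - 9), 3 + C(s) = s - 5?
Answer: 78499600/13689 ≈ 5734.5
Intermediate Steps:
C(s) = -8 + s (C(s) = -3 + (s - 5) = -3 + (-5 + s) = -8 + s)
k = 4/3 (k = 4/(-2 + (4 + 1)) = 4/(-2 + 5) = 4/3 ≈ 1.3333)
H(g) = (-4 + g)/(-9 + g) (H(g) = (g + (-8 + 4))/(g - 9) = (g - 4)/(-9 + g) = (-4 + g)/(-9 + g))
(((1 - k) + 9)² + H(q(-4)))² = (((1 - 1*4/3) + 9)² + (-4 - 4)/(-9 - 4))² = (((1 - 4/3) + 9)² - 8/(-13))² = ((-⅓ + 9)² - 1/13*(-8))² = ((26/3)² + 8/13)² = (676/9 + 8/13)² = (8860/117)² = 78499600/13689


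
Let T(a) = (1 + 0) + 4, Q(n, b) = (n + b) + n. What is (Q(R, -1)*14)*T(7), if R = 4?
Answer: 490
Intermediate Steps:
Q(n, b) = b + 2*n (Q(n, b) = (b + n) + n = b + 2*n)
T(a) = 5 (T(a) = 1 + 4 = 5)
(Q(R, -1)*14)*T(7) = ((-1 + 2*4)*14)*5 = ((-1 + 8)*14)*5 = (7*14)*5 = 98*5 = 490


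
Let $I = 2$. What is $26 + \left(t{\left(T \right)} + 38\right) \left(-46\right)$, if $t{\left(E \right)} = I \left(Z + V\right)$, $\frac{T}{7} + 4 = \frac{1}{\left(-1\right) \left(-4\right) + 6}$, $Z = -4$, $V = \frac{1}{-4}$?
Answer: $-1331$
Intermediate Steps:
$V = - \frac{1}{4} \approx -0.25$
$T = - \frac{273}{10}$ ($T = -28 + \frac{7}{\left(-1\right) \left(-4\right) + 6} = -28 + \frac{7}{4 + 6} = -28 + \frac{7}{10} = - \frac{273}{10} \approx -27.3$)
$t{\left(E \right)} = - \frac{17}{2}$ ($t{\left(E \right)} = 2 \left(-4 - \frac{1}{4}\right) = 2 \left(- \frac{17}{4}\right) = - \frac{17}{2}$)
$26 + \left(t{\left(T \right)} + 38\right) \left(-46\right) = 26 + \left(- \frac{17}{2} + 38\right) \left(-46\right) = 26 + \frac{59}{2} \left(-46\right) = 26 - 1357 = -1331$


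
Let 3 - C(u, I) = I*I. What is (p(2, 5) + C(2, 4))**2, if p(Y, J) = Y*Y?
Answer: 81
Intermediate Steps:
C(u, I) = 3 - I**2 (C(u, I) = 3 - I*I = 3 - I**2)
p(Y, J) = Y**2
(p(2, 5) + C(2, 4))**2 = (2**2 + (3 - 1*4**2))**2 = (4 + (3 - 1*16))**2 = (4 + (3 - 16))**2 = (4 - 13)**2 = (-9)**2 = 81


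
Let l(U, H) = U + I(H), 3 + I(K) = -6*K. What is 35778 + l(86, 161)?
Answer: 34895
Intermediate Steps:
I(K) = -3 - 6*K
l(U, H) = -3 + U - 6*H (l(U, H) = U + (-3 - 6*H) = -3 + U - 6*H)
35778 + l(86, 161) = 35778 + (-3 + 86 - 6*161) = 35778 + (-3 + 86 - 966) = 35778 - 883 = 34895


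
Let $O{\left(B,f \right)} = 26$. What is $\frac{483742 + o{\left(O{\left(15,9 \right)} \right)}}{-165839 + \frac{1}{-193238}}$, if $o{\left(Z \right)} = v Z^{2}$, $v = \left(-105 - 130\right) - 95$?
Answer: $- \frac{50369803556}{32046396683} \approx -1.5718$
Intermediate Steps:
$v = -330$ ($v = -235 - 95 = -330$)
$o{\left(Z \right)} = - 330 Z^{2}$
$\frac{483742 + o{\left(O{\left(15,9 \right)} \right)}}{-165839 + \frac{1}{-193238}} = \frac{483742 - 330 \cdot 26^{2}}{-165839 + \frac{1}{-193238}} = \frac{483742 - 223080}{-165839 - \frac{1}{193238}} = \frac{483742 - 223080}{- \frac{32046396683}{193238}} = 260662 \left(- \frac{193238}{32046396683}\right) = - \frac{50369803556}{32046396683}$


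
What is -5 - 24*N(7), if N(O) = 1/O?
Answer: -59/7 ≈ -8.4286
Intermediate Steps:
-5 - 24*N(7) = -5 - 24/7 = -59/7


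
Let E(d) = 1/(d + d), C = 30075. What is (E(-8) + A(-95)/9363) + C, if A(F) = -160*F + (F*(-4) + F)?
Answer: 4505713997/149808 ≈ 30077.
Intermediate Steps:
A(F) = -163*F (A(F) = -160*F + (-4*F + F) = -160*F - 3*F = -163*F)
E(d) = 1/(2*d)
(E(-8) + A(-95)/9363) + C = ((1/2)/(-8) - 163*(-95)/9363) + 30075 = ((1/2)*(-1/8) + 15485*(1/9363)) + 30075 = (-1/16 + 15485/9363) + 30075 = 238397/149808 + 30075 = 4505713997/149808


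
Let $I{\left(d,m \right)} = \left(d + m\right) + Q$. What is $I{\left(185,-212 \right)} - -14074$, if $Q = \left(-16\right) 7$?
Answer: $13935$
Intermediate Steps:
$Q = -112$
$I{\left(d,m \right)} = -112 + d + m$ ($I{\left(d,m \right)} = \left(d + m\right) - 112 = -112 + d + m$)
$I{\left(185,-212 \right)} - -14074 = \left(-112 + 185 - 212\right) - -14074 = -139 + 14074 = 13935$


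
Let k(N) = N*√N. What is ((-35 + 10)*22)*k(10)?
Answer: -5500*√10 ≈ -17393.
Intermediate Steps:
k(N) = N^(3/2)
((-35 + 10)*22)*k(10) = ((-35 + 10)*22)*10^(3/2) = (-25*22)*(10*√10) = -5500*√10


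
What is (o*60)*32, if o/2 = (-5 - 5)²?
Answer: 384000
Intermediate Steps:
o = 200 (o = 2*(-5 - 5)² = 2*(-10)² = 2*100 = 200)
(o*60)*32 = (200*60)*32 = 12000*32 = 384000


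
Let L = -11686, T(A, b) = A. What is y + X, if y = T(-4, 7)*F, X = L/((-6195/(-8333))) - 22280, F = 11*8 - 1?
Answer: -237559898/6195 ≈ -38347.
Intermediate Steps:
F = 87 (F = 88 - 1 = 87)
X = -235404038/6195 (X = -11686/((-6195/(-8333))) - 22280 = -11686/((-6195*(-1/8333))) - 22280 = -11686/6195/8333 - 22280 = -11686*8333/6195 - 22280 = -97379438/6195 - 22280 = -235404038/6195 ≈ -37999.)
y = -348 (y = -4*87 = -348)
y + X = -348 - 235404038/6195 = -237559898/6195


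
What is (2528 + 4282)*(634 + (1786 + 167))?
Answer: 17617470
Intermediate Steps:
(2528 + 4282)*(634 + (1786 + 167)) = 6810*(634 + 1953) = 6810*2587 = 17617470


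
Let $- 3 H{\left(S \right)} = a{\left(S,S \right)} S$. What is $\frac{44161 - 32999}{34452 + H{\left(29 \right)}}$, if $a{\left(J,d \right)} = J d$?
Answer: $\frac{33486}{78967} \approx 0.42405$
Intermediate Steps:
$H{\left(S \right)} = - \frac{S^{3}}{3}$ ($H{\left(S \right)} = - \frac{S S S}{3} = - \frac{S^{2} S}{3} = - \frac{S^{3}}{3}$)
$\frac{44161 - 32999}{34452 + H{\left(29 \right)}} = \frac{44161 - 32999}{34452 - \frac{29^{3}}{3}} = \frac{11162}{34452 - \frac{24389}{3}} = \frac{11162}{\frac{78967}{3}} = 11162 \cdot \frac{3}{78967} = \frac{33486}{78967}$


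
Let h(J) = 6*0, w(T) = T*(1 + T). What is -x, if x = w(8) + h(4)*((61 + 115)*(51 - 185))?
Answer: -72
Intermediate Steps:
h(J) = 0
x = 72 (x = 8*(1 + 8) + 0*((61 + 115)*(51 - 185)) = 8*9 + 0*(176*(-134)) = 72 + 0*(-23584) = 72 + 0 = 72)
-x = -1*72 = -72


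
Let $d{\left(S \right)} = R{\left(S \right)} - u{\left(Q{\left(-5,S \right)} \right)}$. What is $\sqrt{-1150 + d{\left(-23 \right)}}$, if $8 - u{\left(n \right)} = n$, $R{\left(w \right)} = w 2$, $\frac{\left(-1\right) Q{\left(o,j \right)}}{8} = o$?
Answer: $2 i \sqrt{291} \approx 34.117 i$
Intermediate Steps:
$Q{\left(o,j \right)} = - 8 o$
$R{\left(w \right)} = 2 w$
$u{\left(n \right)} = 8 - n$
$d{\left(S \right)} = 32 + 2 S$ ($d{\left(S \right)} = 2 S - \left(8 - \left(-8\right) \left(-5\right)\right) = 2 S - \left(8 - 40\right) = 2 S - -32 = 2 S + 32 = 32 + 2 S$)
$\sqrt{-1150 + d{\left(-23 \right)}} = \sqrt{-1150 + \left(32 + 2 \left(-23\right)\right)} = \sqrt{-1150 + \left(32 - 46\right)} = \sqrt{-1150 - 14} = \sqrt{-1164} = 2 i \sqrt{291}$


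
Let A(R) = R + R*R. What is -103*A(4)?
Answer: -2060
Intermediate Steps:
A(R) = R + R²
-103*A(4) = -412*(1 + 4) = -412*5 = -103*20 = -2060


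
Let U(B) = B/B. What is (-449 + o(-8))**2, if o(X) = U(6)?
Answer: 200704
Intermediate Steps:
U(B) = 1
o(X) = 1
(-449 + o(-8))**2 = (-449 + 1)**2 = (-448)**2 = 200704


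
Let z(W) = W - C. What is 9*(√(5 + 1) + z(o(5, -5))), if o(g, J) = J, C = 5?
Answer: -90 + 9*√6 ≈ -67.955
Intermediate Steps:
z(W) = -5 + W (z(W) = W - 1*5 = W - 5 = -5 + W)
9*(√(5 + 1) + z(o(5, -5))) = 9*(√(5 + 1) + (-5 - 5)) = 9*(√6 - 10) = 9*(-10 + √6) = -90 + 9*√6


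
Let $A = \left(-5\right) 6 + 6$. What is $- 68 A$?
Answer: $1632$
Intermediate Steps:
$A = -24$ ($A = -30 + 6 = -24$)
$- 68 A = \left(-68\right) \left(-24\right) = 1632$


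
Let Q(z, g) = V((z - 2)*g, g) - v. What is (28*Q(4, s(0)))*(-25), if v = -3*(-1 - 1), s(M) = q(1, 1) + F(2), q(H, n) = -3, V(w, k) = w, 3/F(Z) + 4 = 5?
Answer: 4200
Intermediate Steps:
F(Z) = 3 (F(Z) = 3/(-4 + 5) = 3/1 = 3*1 = 3)
s(M) = 0 (s(M) = -3 + 3 = 0)
v = 6 (v = -3*(-2) = 6)
Q(z, g) = -6 + g*(-2 + z) (Q(z, g) = (z - 2)*g - 1*6 = (-2 + z)*g - 6 = g*(-2 + z) - 6 = -6 + g*(-2 + z))
(28*Q(4, s(0)))*(-25) = (28*(-6 + 0*(-2 + 4)))*(-25) = (28*(-6 + 0*2))*(-25) = (28*(-6 + 0))*(-25) = (28*(-6))*(-25) = -168*(-25) = 4200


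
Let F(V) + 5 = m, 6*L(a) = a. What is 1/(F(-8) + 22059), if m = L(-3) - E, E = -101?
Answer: 2/44309 ≈ 4.5138e-5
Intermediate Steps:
L(a) = a/6
m = 201/2 (m = (⅙)*(-3) - 1*(-101) = -½ + 101 = 201/2 ≈ 100.50)
F(V) = 191/2 (F(V) = -5 + 201/2 = 191/2)
1/(F(-8) + 22059) = 1/(191/2 + 22059) = 1/(44309/2) = 2/44309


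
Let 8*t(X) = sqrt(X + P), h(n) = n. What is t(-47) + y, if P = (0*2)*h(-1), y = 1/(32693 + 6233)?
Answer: 1/38926 + I*sqrt(47)/8 ≈ 2.569e-5 + 0.85696*I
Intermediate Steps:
y = 1/38926 ≈ 2.5690e-5
P = 0 (P = (0*2)*(-1) = 0*(-1) = 0)
t(X) = sqrt(X)/8 (t(X) = sqrt(X + 0)/8 = sqrt(X)/8)
t(-47) + y = sqrt(-47)/8 + 1/38926 = (I*sqrt(47))/8 + 1/38926 = I*sqrt(47)/8 + 1/38926 = 1/38926 + I*sqrt(47)/8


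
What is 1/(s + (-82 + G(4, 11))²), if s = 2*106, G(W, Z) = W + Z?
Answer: 1/4701 ≈ 0.00021272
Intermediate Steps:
s = 212
1/(s + (-82 + G(4, 11))²) = 1/(212 + (-82 + (4 + 11))²) = 1/(212 + (-82 + 15)²) = 1/(212 + (-67)²) = 1/(212 + 4489) = 1/4701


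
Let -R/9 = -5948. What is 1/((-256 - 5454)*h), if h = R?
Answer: -1/305667720 ≈ -3.2715e-9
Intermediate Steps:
R = 53532 (R = -9*(-5948) = 53532)
h = 53532
1/((-256 - 5454)*h) = 1/(-256 - 5454*53532) = (1/53532)/(-5710) = -1/5710*1/53532 = -1/305667720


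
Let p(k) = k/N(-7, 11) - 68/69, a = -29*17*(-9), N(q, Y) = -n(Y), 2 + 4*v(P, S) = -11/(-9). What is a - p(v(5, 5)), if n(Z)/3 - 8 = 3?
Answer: 121263355/27324 ≈ 4438.0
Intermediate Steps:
n(Z) = 33 (n(Z) = 24 + 3*3 = 24 + 9 = 33)
v(P, S) = -7/36 (v(P, S) = -½ + (-11/(-9))/4 = -½ + (-11*(-⅑))/4 = -½ + (¼)*(11/9) = -½ + 11/36 = -7/36)
N(q, Y) = -33 (N(q, Y) = -1*33 = -33)
a = 4437 (a = -493*(-9) = 4437)
p(k) = -68/69 - k/33 (p(k) = k/(-33) - 68/69 = k*(-1/33) - 68*1/69 = -k/33 - 68/69 = -68/69 - k/33)
a - p(v(5, 5)) = 4437 - (-68/69 - 1/33*(-7/36)) = 4437 - (-68/69 + 7/1188) = 4437 - 1*(-26767/27324) = 4437 + 26767/27324 = 121263355/27324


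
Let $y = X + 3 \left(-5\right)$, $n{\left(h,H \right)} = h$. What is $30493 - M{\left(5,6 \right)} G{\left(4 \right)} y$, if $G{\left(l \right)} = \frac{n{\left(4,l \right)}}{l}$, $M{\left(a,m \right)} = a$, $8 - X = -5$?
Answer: $30503$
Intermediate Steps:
$X = 13$ ($X = 8 - -5 = 8 + 5 = 13$)
$G{\left(l \right)} = \frac{4}{l}$
$y = -2$ ($y = 13 + 3 \left(-5\right) = 13 - 15 = -2$)
$30493 - M{\left(5,6 \right)} G{\left(4 \right)} y = 30493 - 5 \cdot \frac{4}{4} \left(-2\right) = 30493 - 5 \cdot 4 \cdot \frac{1}{4} \left(-2\right) = 30493 - 5 \cdot 1 \left(-2\right) = 30493 - 5 \left(-2\right) = 30493 - -10 = 30493 + 10 = 30503$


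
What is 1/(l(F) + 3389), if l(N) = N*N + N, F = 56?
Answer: 1/6581 ≈ 0.00015195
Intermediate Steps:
l(N) = N + N**2 (l(N) = N**2 + N = N + N**2)
1/(l(F) + 3389) = 1/(56*(1 + 56) + 3389) = 1/(56*57 + 3389) = 1/(3192 + 3389) = 1/6581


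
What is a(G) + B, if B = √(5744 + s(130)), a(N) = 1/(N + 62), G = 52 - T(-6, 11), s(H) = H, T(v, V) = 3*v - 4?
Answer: 1/136 + √5874 ≈ 76.649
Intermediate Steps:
T(v, V) = -4 + 3*v
G = 74 (G = 52 - (-4 + 3*(-6)) = 52 - (-4 - 18) = 52 - 1*(-22) = 52 + 22 = 74)
a(N) = 1/(62 + N)
B = √5874 (B = √(5744 + 130) = √5874 ≈ 76.642)
a(G) + B = 1/(62 + 74) + √5874 = 1/136 + √5874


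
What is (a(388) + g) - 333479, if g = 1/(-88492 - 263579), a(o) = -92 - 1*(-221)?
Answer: -117362867851/352071 ≈ -3.3335e+5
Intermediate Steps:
a(o) = 129 (a(o) = -92 + 221 = 129)
g = -1/352071 (g = 1/(-352071) = -1/352071 ≈ -2.8403e-6)
(a(388) + g) - 333479 = (129 - 1/352071) - 333479 = 45417158/352071 - 333479 = -117362867851/352071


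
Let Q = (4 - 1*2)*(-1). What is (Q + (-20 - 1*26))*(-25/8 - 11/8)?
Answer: 216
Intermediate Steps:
Q = -2 (Q = (4 - 2)*(-1) = 2*(-1) = -2)
(Q + (-20 - 1*26))*(-25/8 - 11/8) = (-2 + (-20 - 1*26))*(-25/8 - 11/8) = (-2 + (-20 - 26))*(-25*1/8 - 11*1/8) = (-2 - 46)*(-25/8 - 11/8) = -48*(-9/2) = 216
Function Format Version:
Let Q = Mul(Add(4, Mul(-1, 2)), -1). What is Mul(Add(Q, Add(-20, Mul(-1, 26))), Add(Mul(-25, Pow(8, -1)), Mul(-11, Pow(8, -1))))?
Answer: 216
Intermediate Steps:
Q = -2 (Q = Mul(Add(4, -2), -1) = Mul(2, -1) = -2)
Mul(Add(Q, Add(-20, Mul(-1, 26))), Add(Mul(-25, Pow(8, -1)), Mul(-11, Pow(8, -1)))) = Mul(Add(-2, Add(-20, Mul(-1, 26))), Add(Mul(-25, Pow(8, -1)), Mul(-11, Pow(8, -1)))) = Mul(Add(-2, Add(-20, -26)), Add(Mul(-25, Rational(1, 8)), Mul(-11, Rational(1, 8)))) = Mul(Add(-2, -46), Add(Rational(-25, 8), Rational(-11, 8))) = Mul(-48, Rational(-9, 2)) = 216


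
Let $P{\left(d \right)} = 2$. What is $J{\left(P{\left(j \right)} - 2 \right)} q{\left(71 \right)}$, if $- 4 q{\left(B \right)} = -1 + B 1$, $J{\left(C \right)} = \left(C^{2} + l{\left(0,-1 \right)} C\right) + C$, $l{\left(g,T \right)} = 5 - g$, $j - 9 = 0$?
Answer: $0$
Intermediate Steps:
$j = 9$ ($j = 9 + 0 = 9$)
$J{\left(C \right)} = C^{2} + 6 C$ ($J{\left(C \right)} = \left(C^{2} + \left(5 - 0\right) C\right) + C = \left(C^{2} + \left(5 + 0\right) C\right) + C = \left(C^{2} + 5 C\right) + C = C^{2} + 6 C$)
$q{\left(B \right)} = \frac{1}{4} - \frac{B}{4}$ ($q{\left(B \right)} = - \frac{-1 + B 1}{4} = - \frac{-1 + B}{4} = \frac{1}{4} - \frac{B}{4}$)
$J{\left(P{\left(j \right)} - 2 \right)} q{\left(71 \right)} = \left(2 - 2\right) \left(6 + \left(2 - 2\right)\right) \left(\frac{1}{4} - \frac{71}{4}\right) = 0 \left(6 + 0\right) \left(- \frac{35}{2}\right) = 0 \cdot 6 \left(- \frac{35}{2}\right) = 0 \left(- \frac{35}{2}\right) = 0$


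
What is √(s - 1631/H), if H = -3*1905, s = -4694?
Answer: I*√17033607665/1905 ≈ 68.511*I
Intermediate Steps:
H = -5715
√(s - 1631/H) = √(-4694 - 1631/(-5715)) = √(-4694 - 1631*(-1/5715)) = √(-4694 + 1631/5715) = √(-26824579/5715) = I*√17033607665/1905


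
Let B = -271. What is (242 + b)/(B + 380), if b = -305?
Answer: -63/109 ≈ -0.57798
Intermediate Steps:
(242 + b)/(B + 380) = (242 - 305)/(-271 + 380) = -63/109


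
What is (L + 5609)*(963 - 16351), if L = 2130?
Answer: -119087732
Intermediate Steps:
(L + 5609)*(963 - 16351) = (2130 + 5609)*(963 - 16351) = 7739*(-15388) = -119087732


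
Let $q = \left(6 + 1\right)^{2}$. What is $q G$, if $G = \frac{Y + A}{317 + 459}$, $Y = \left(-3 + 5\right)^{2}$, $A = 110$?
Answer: $\frac{2793}{388} \approx 7.1985$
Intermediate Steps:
$Y = 4$ ($Y = 2^{2} = 4$)
$G = \frac{57}{388}$ ($G = \frac{4 + 110}{317 + 459} = \frac{114}{776} = 114 \cdot \frac{1}{776} = \frac{57}{388} \approx 0.14691$)
$q = 49$ ($q = 7^{2} = 49$)
$q G = 49 \cdot \frac{57}{388} = \frac{2793}{388}$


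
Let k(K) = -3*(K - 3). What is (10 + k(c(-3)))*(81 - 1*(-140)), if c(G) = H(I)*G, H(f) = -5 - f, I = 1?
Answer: -7735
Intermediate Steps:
H(f) = -5 - f
c(G) = -6*G (c(G) = (-5 - 1*1)*G = (-5 - 1)*G = -6*G)
k(K) = 9 - 3*K (k(K) = -3*(-3 + K) = 9 - 3*K)
(10 + k(c(-3)))*(81 - 1*(-140)) = (10 + (9 - (-18)*(-3)))*(81 - 1*(-140)) = (10 + (9 - 3*18))*(81 + 140) = (10 + (9 - 54))*221 = (10 - 45)*221 = -35*221 = -7735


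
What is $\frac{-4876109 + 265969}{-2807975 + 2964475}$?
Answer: $- \frac{230507}{7825} \approx -29.458$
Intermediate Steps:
$\frac{-4876109 + 265969}{-2807975 + 2964475} = - \frac{4610140}{156500} = \left(-4610140\right) \frac{1}{156500} = - \frac{230507}{7825}$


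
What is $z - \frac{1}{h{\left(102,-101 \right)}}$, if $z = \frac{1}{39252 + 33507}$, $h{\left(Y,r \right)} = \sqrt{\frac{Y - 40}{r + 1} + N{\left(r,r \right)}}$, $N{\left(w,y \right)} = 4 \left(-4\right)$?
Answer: $\frac{1}{72759} + \frac{5 i \sqrt{1662}}{831} \approx 1.3744 \cdot 10^{-5} + 0.24529 i$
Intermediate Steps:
$N{\left(w,y \right)} = -16$
$h{\left(Y,r \right)} = \sqrt{-16 + \frac{-40 + Y}{1 + r}}$ ($h{\left(Y,r \right)} = \sqrt{\frac{Y - 40}{r + 1} - 16} = \sqrt{\frac{-40 + Y}{1 + r} - 16} = \sqrt{-16 + \frac{-40 + Y}{1 + r}}$)
$z = \frac{1}{72759} \approx 1.3744 \cdot 10^{-5}$
$z - \frac{1}{h{\left(102,-101 \right)}} = \frac{1}{72759} - \frac{1}{\sqrt{\frac{-56 + 102 - -1616}{1 - 101}}} = \frac{1}{72759} - \frac{1}{\sqrt{\frac{-56 + 102 + 1616}{-100}}} = \frac{1}{72759} - \frac{1}{\sqrt{\left(- \frac{1}{100}\right) 1662}} = \frac{1}{72759} - \frac{1}{\sqrt{- \frac{831}{50}}} = \frac{1}{72759} - \frac{1}{\frac{1}{10} i \sqrt{1662}} = \frac{1}{72759} - - \frac{5 i \sqrt{1662}}{831} = \frac{1}{72759} + \frac{5 i \sqrt{1662}}{831}$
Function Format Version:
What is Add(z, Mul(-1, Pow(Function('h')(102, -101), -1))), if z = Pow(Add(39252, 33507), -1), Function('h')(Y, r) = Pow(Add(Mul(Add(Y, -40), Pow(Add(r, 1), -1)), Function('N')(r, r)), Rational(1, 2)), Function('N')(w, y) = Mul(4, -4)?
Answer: Add(Rational(1, 72759), Mul(Rational(5, 831), I, Pow(1662, Rational(1, 2)))) ≈ Add(1.3744e-5, Mul(0.24529, I))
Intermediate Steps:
Function('N')(w, y) = -16
Function('h')(Y, r) = Pow(Add(-16, Mul(Pow(Add(1, r), -1), Add(-40, Y))), Rational(1, 2)) (Function('h')(Y, r) = Pow(Add(Mul(Add(Y, -40), Pow(Add(r, 1), -1)), -16), Rational(1, 2)) = Pow(Add(Mul(Add(-40, Y), Pow(Add(1, r), -1)), -16), Rational(1, 2)) = Pow(Add(Mul(Pow(Add(1, r), -1), Add(-40, Y)), -16), Rational(1, 2)) = Pow(Add(-16, Mul(Pow(Add(1, r), -1), Add(-40, Y))), Rational(1, 2)))
z = Rational(1, 72759) (z = Pow(72759, -1) = Rational(1, 72759) ≈ 1.3744e-5)
Add(z, Mul(-1, Pow(Function('h')(102, -101), -1))) = Add(Rational(1, 72759), Mul(-1, Pow(Pow(Mul(Pow(Add(1, -101), -1), Add(-56, 102, Mul(-16, -101))), Rational(1, 2)), -1))) = Add(Rational(1, 72759), Mul(-1, Pow(Pow(Mul(Pow(-100, -1), Add(-56, 102, 1616)), Rational(1, 2)), -1))) = Add(Rational(1, 72759), Mul(-1, Pow(Pow(Mul(Rational(-1, 100), 1662), Rational(1, 2)), -1))) = Add(Rational(1, 72759), Mul(-1, Pow(Pow(Rational(-831, 50), Rational(1, 2)), -1))) = Add(Rational(1, 72759), Mul(-1, Pow(Mul(Rational(1, 10), I, Pow(1662, Rational(1, 2))), -1))) = Add(Rational(1, 72759), Mul(-1, Mul(Rational(-5, 831), I, Pow(1662, Rational(1, 2))))) = Add(Rational(1, 72759), Mul(Rational(5, 831), I, Pow(1662, Rational(1, 2))))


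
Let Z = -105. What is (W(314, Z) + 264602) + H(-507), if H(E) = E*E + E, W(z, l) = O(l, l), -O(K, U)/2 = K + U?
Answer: 521564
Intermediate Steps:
O(K, U) = -2*K - 2*U (O(K, U) = -2*(K + U) = -2*K - 2*U)
W(z, l) = -4*l (W(z, l) = -2*l - 2*l = -4*l)
H(E) = E + E² (H(E) = E² + E = E + E²)
(W(314, Z) + 264602) + H(-507) = (-4*(-105) + 264602) - 507*(1 - 507) = (420 + 264602) - 507*(-506) = 265022 + 256542 = 521564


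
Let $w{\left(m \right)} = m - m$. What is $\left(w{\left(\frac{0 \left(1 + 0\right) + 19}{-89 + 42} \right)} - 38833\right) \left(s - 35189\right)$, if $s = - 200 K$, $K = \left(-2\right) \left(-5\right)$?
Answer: $1444160437$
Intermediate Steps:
$K = 10$
$w{\left(m \right)} = 0$
$s = -2000$ ($s = \left(-200\right) 10 = -2000$)
$\left(w{\left(\frac{0 \left(1 + 0\right) + 19}{-89 + 42} \right)} - 38833\right) \left(s - 35189\right) = \left(0 - 38833\right) \left(-2000 - 35189\right) = \left(-38833\right) \left(-37189\right) = 1444160437$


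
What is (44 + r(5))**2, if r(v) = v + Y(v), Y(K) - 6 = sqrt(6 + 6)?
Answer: 3037 + 220*sqrt(3) ≈ 3418.1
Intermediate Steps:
Y(K) = 6 + 2*sqrt(3) (Y(K) = 6 + sqrt(6 + 6) = 6 + sqrt(12) = 6 + 2*sqrt(3))
r(v) = 6 + v + 2*sqrt(3) (r(v) = v + (6 + 2*sqrt(3)) = 6 + v + 2*sqrt(3))
(44 + r(5))**2 = (44 + (6 + 5 + 2*sqrt(3)))**2 = (44 + (11 + 2*sqrt(3)))**2 = (55 + 2*sqrt(3))**2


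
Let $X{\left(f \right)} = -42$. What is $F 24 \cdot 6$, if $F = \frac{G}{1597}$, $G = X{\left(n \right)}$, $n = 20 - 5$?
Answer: $- \frac{6048}{1597} \approx -3.7871$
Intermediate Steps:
$n = 15$ ($n = 20 - 5 = 15$)
$G = -42$
$F = - \frac{42}{1597} \approx -0.026299$
$F 24 \cdot 6 = - \frac{42 \cdot 24 \cdot 6}{1597} = \left(- \frac{42}{1597}\right) 144 = - \frac{6048}{1597}$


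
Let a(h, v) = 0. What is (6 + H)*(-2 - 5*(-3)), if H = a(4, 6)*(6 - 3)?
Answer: 78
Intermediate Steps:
H = 0 (H = 0*(6 - 3) = 0*3 = 0)
(6 + H)*(-2 - 5*(-3)) = (6 + 0)*(-2 - 5*(-3)) = 6*(-2 + 15) = 6*13 = 78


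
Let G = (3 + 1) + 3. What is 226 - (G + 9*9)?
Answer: 138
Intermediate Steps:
G = 7 (G = 4 + 3 = 7)
226 - (G + 9*9) = 226 - (7 + 9*9) = 226 - (7 + 81) = 226 - 1*88 = 226 - 88 = 138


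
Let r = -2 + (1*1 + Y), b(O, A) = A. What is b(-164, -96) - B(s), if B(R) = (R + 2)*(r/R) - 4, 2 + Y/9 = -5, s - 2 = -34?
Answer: -32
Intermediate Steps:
s = -32 (s = 2 - 34 = -32)
Y = -63 (Y = -18 + 9*(-5) = -18 - 45 = -63)
r = -64 (r = -2 + (1*1 - 63) = -2 + (1 - 63) = -2 - 62 = -64)
B(R) = -4 - 64*(2 + R)/R (B(R) = (R + 2)*(-64/R) - 4 = (2 + R)*(-64/R) - 4 = -64*(2 + R)/R - 4 = -4 - 64*(2 + R)/R)
b(-164, -96) - B(s) = -96 - (-68 - 128/(-32)) = -96 - (-68 - 128*(-1/32)) = -96 - (-68 + 4) = -96 - 1*(-64) = -96 + 64 = -32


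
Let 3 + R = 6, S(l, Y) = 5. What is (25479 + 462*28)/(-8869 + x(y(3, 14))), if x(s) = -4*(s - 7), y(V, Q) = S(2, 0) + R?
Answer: -38415/8873 ≈ -4.3294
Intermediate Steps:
R = 3 (R = -3 + 6 = 3)
y(V, Q) = 8 (y(V, Q) = 5 + 3 = 8)
x(s) = 28 - 4*s (x(s) = -4*(-7 + s) = 28 - 4*s)
(25479 + 462*28)/(-8869 + x(y(3, 14))) = (25479 + 462*28)/(-8869 + (28 - 4*8)) = (25479 + 12936)/(-8869 + (28 - 32)) = 38415/(-8869 - 4) = 38415/(-8873) = 38415*(-1/8873) = -38415/8873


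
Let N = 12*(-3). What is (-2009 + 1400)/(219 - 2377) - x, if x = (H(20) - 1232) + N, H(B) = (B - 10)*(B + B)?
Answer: 1873753/2158 ≈ 868.28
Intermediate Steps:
H(B) = 2*B*(-10 + B) (H(B) = (-10 + B)*(2*B) = 2*B*(-10 + B))
N = -36
x = -868 (x = (2*20*(-10 + 20) - 1232) - 36 = (2*20*10 - 1232) - 36 = (400 - 1232) - 36 = -832 - 36 = -868)
(-2009 + 1400)/(219 - 2377) - x = (-2009 + 1400)/(219 - 2377) - 1*(-868) = -609/(-2158) + 868 = -609*(-1/2158) + 868 = 609/2158 + 868 = 1873753/2158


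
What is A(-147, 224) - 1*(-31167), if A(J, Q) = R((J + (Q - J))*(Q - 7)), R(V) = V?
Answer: 79775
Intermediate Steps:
A(J, Q) = Q*(-7 + Q) (A(J, Q) = (J + (Q - J))*(Q - 7) = Q*(-7 + Q))
A(-147, 224) - 1*(-31167) = 224*(-7 + 224) - 1*(-31167) = 224*217 + 31167 = 48608 + 31167 = 79775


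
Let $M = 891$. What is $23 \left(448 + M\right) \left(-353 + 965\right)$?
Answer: $18847764$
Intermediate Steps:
$23 \left(448 + M\right) \left(-353 + 965\right) = 23 \left(448 + 891\right) \left(-353 + 965\right) = 23 \cdot 1339 \cdot 612 = 23 \cdot 819468 = 18847764$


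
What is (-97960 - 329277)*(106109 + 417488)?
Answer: -223700011489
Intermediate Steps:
(-97960 - 329277)*(106109 + 417488) = -427237*523597 = -223700011489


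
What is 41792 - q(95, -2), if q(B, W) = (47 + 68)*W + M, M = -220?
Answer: 42242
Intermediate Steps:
q(B, W) = -220 + 115*W (q(B, W) = (47 + 68)*W - 220 = 115*W - 220 = -220 + 115*W)
41792 - q(95, -2) = 41792 - (-220 + 115*(-2)) = 41792 - (-220 - 230) = 41792 - 1*(-450) = 41792 + 450 = 42242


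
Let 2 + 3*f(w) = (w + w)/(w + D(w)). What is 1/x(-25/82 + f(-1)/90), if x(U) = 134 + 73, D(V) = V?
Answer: 1/207 ≈ 0.0048309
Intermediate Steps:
f(w) = -⅓ (f(w) = -⅔ + ((w + w)/(w + w))/3 = -⅔ + ((2*w)/((2*w)))/3 = -⅔ + ((2*w)*(1/(2*w)))/3 = -⅔ + (⅓)*1 = -⅔ + ⅓ = -⅓)
x(U) = 207
1/x(-25/82 + f(-1)/90) = 1/207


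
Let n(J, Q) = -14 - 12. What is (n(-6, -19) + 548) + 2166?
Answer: 2688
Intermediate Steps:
n(J, Q) = -26
(n(-6, -19) + 548) + 2166 = (-26 + 548) + 2166 = 522 + 2166 = 2688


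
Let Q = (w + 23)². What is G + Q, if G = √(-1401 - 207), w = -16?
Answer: 49 + 2*I*√402 ≈ 49.0 + 40.1*I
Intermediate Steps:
Q = 49 (Q = (-16 + 23)² = 7² = 49)
G = 2*I*√402 (G = √(-1608) = 2*I*√402 ≈ 40.1*I)
G + Q = 2*I*√402 + 49 = 49 + 2*I*√402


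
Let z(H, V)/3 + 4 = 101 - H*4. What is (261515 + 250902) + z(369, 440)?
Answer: 508280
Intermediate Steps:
z(H, V) = 291 - 12*H (z(H, V) = -12 + 3*(101 - H*4) = -12 + 3*(101 - 4*H) = -12 + (303 - 12*H) = 291 - 12*H)
(261515 + 250902) + z(369, 440) = (261515 + 250902) + (291 - 12*369) = 512417 + (291 - 4428) = 512417 - 4137 = 508280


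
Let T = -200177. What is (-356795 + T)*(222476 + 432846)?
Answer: -364996004984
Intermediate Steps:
(-356795 + T)*(222476 + 432846) = (-356795 - 200177)*(222476 + 432846) = -556972*655322 = -364996004984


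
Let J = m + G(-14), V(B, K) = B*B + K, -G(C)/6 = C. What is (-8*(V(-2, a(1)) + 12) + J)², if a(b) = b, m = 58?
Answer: 36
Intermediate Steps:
G(C) = -6*C
V(B, K) = K + B² (V(B, K) = B² + K = K + B²)
J = 142 (J = 58 - 6*(-14) = 58 + 84 = 142)
(-8*(V(-2, a(1)) + 12) + J)² = (-8*((1 + (-2)²) + 12) + 142)² = (-8*((1 + 4) + 12) + 142)² = (-8*(5 + 12) + 142)² = (-8*17 + 142)² = (-136 + 142)² = 6² = 36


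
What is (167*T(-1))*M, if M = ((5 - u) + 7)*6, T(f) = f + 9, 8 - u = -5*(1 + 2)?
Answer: -88176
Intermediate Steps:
u = 23 (u = 8 - (-5)*(1 + 2) = 8 - (-5)*3 = 8 - 1*(-15) = 8 + 15 = 23)
T(f) = 9 + f
M = -66 (M = ((5 - 1*23) + 7)*6 = ((5 - 23) + 7)*6 = (-18 + 7)*6 = -11*6 = -66)
(167*T(-1))*M = (167*(9 - 1))*(-66) = (167*8)*(-66) = 1336*(-66) = -88176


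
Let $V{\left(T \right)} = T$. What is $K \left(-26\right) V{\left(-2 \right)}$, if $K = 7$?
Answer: $364$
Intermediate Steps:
$K \left(-26\right) V{\left(-2 \right)} = 7 \left(-26\right) \left(-2\right) = \left(-182\right) \left(-2\right) = 364$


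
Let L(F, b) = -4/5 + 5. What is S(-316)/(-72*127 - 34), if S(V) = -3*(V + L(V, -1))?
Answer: -4677/45890 ≈ -0.10192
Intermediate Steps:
L(F, b) = 21/5 (L(F, b) = -4*1/5 + 5 = -4/5 + 5 = 21/5)
S(V) = -63/5 - 3*V (S(V) = -3*(V + 21/5) = -3*(21/5 + V) = -63/5 - 3*V)
S(-316)/(-72*127 - 34) = (-63/5 - 3*(-316))/(-72*127 - 34) = (-63/5 + 948)/(-9144 - 34) = (4677/5)/(-9178) = (4677/5)*(-1/9178) = -4677/45890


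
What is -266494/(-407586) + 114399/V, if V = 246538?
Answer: 56164164293/50242718634 ≈ 1.1179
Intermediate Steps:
-266494/(-407586) + 114399/V = -266494/(-407586) + 114399/246538 = -266494*(-1/407586) + 114399*(1/246538) = 133247/203793 + 114399/246538 = 56164164293/50242718634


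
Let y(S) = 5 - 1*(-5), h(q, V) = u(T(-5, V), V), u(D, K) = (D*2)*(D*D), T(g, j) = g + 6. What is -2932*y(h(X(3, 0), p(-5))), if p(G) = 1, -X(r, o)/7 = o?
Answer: -29320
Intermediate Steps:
T(g, j) = 6 + g
X(r, o) = -7*o
u(D, K) = 2*D³ (u(D, K) = (2*D)*D² = 2*D³)
h(q, V) = 2 (h(q, V) = 2*(6 - 5)³ = 2*1³ = 2*1 = 2)
y(S) = 10 (y(S) = 5 + 5 = 10)
-2932*y(h(X(3, 0), p(-5))) = -2932*10 = -29320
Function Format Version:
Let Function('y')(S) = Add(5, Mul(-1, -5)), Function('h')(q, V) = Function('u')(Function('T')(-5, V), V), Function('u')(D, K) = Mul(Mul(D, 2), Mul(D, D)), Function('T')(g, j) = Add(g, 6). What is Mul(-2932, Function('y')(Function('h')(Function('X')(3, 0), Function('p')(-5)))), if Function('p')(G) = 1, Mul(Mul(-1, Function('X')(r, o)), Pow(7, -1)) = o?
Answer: -29320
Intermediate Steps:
Function('T')(g, j) = Add(6, g)
Function('X')(r, o) = Mul(-7, o)
Function('u')(D, K) = Mul(2, Pow(D, 3)) (Function('u')(D, K) = Mul(Mul(2, D), Pow(D, 2)) = Mul(2, Pow(D, 3)))
Function('h')(q, V) = 2 (Function('h')(q, V) = Mul(2, Pow(Add(6, -5), 3)) = Mul(2, Pow(1, 3)) = Mul(2, 1) = 2)
Function('y')(S) = 10 (Function('y')(S) = Add(5, 5) = 10)
Mul(-2932, Function('y')(Function('h')(Function('X')(3, 0), Function('p')(-5)))) = Mul(-2932, 10) = -29320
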